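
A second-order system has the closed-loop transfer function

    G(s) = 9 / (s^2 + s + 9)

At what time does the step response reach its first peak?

t_p ≈ 1.062 s

Comparing s^2 + s + 9 to s^2 + 2ζωₙs + ωₙ²: ωₙ = 3 rad/s and ζ = 1/(2·3) ≈ 0.1667.
ζωₙ = 1/2 = 0.5, so ω_d = ωₙ√(1−ζ²) = √(ωₙ² − (ζωₙ)²) = √(9 − 0.5²) = √8.75 ≈ 2.958 rad/s.
t_p = π/ω_d = π/2.958 ≈ 1.062 s.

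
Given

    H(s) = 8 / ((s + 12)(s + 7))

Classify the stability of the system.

stable

The poles can be read from the denominator factors: s = -12, -7.
Since all poles lie strictly in the left half-plane, the system is stable.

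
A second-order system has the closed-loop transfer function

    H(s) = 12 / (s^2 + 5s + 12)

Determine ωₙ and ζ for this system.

Compare the denominator to the standard form s^2 + 2ζωₙs + ωₙ².
ωₙ² = 12, so ωₙ = √12 ≈ 3.464 rad/s.
2ζωₙ = 5, so ζ = 5/(2·√12) ≈ 0.7217.

ωₙ ≈ 3.464 rad/s, ζ ≈ 0.7217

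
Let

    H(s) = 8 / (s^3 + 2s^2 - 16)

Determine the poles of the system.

The poles are the roots of the denominator s^3 + 2s^2 - 16 = 0.
Trying s = 2: the polynomial evaluates to 0, so (s - 2) is a factor.
Dividing out leaves s^2 + 4s + 8 = 0.
The quadratic formula then gives s = -2 ± 2j.

s = -2 ± 2j, 2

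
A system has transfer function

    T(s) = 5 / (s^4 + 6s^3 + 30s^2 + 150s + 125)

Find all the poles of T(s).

s = 5j, -5j, -5, -1

The poles are the roots of the denominator s^4 + 6s^3 + 30s^2 + 150s + 125 = 0.
Trying s = -5: the polynomial evaluates to 0, so (s + 5) is a factor.
Dividing out leaves s^3 + s^2 + 25s + 25 = 0.
This factors further as (s^2 + 25)(s + 1) = 0.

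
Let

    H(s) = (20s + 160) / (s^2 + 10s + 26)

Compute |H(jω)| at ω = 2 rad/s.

Substitute s = j2: numerator = 160 + j40, denominator = 22 + j20.
|H(j2)| = |160 + j40| / |22 + j20| = 164.92 / 29.732 ≈ 5.547.

|H(j2)| ≈ 5.547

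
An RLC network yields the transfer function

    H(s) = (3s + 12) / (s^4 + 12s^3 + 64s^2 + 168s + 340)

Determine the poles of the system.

The poles are the roots of the denominator s^4 + 12s^3 + 64s^2 + 168s + 340 = 0.
No real roots exist; factor into two real quadratics: (s^2 + 10s + 34)(s^2 + 2s + 10) = 0.
Each quadratic gives a conjugate pair via the quadratic formula.

s = -5 + 3j, -5 - 3j, -1 + 3j, -1 - 3j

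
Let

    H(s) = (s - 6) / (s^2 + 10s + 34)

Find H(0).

H(0) = -3/17 ≈ -0.1765

At s = 0 each factor (s + a) contributes a and each (s^2 + bs + c) contributes c.
H(0) = 1·(-6) / ((34)) = -6/34 = -3/17.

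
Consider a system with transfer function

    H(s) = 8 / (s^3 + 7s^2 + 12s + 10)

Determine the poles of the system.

s = -5, -1 + j, -1 - j

The poles are the roots of the denominator s^3 + 7s^2 + 12s + 10 = 0.
Trying s = -5: the polynomial evaluates to 0, so (s + 5) is a factor.
Dividing out leaves s^2 + 2s + 2 = 0.
The quadratic formula then gives s = -1 ± 1j.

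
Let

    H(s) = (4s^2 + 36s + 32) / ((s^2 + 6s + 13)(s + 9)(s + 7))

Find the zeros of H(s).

Set the numerator to zero: 4s^2 + 36s + 32 = 0, i.e. 4·(s^2 + 9s + 8) = 0.
Factoring: (s + 8)(s + 1) = 0.

s = -8, -1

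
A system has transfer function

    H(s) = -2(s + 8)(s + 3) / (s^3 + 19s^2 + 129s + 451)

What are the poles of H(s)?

The poles are the roots of the denominator s^3 + 19s^2 + 129s + 451 = 0.
Trying s = -11: the polynomial evaluates to 0, so (s + 11) is a factor.
Dividing out leaves s^2 + 8s + 41 = 0.
The quadratic formula then gives s = -4 ± 5j.

s = -4 + 5j, -4 - 5j, -11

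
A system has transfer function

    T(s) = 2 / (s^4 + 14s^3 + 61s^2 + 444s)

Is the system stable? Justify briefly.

marginally stable

The denominator s^4 + 14s^3 + 61s^2 + 444s factors as s(s^2 + 2s + 37)(s + 12), giving poles at s = 0, -1 ± 6j, -12.
Since the simple pole(s) at s = 0 lie on the jω-axis with none in the right half-plane, the system is marginally stable.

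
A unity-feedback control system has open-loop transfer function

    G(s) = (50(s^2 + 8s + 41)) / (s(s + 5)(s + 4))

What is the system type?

Type 1

The denominator has 1 factor of s at the origin (free integrator), so this is a Type 1 system.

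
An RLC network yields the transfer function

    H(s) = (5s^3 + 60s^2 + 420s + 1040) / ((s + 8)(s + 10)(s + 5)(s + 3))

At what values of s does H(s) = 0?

s = -4, -4 ± 6j

Set the numerator to zero: 5s^3 + 60s^2 + 420s + 1040 = 0, i.e. 5·(s^3 + 12s^2 + 84s + 208) = 0.
Factoring: (s + 4)(s^2 + 8s + 52) = 0.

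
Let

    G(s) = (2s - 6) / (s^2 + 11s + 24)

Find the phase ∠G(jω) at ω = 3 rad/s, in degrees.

At s = j3: numerator = -6 + j6, denominator = 15 + j33.
∠G = ∠num − ∠den = 135° − (65.556°) = 69.44°.

∠G(j3) ≈ 69.44°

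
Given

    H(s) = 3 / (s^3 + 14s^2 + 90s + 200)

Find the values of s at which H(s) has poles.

s = -5 + 5j, -5 - 5j, -4

The poles are the roots of the denominator s^3 + 14s^2 + 90s + 200 = 0.
Trying s = -4: the polynomial evaluates to 0, so (s + 4) is a factor.
Dividing out leaves s^2 + 10s + 50 = 0.
The quadratic formula then gives s = -5 ± 5j.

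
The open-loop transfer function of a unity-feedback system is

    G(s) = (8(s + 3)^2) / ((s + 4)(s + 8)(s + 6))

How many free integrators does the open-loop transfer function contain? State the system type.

Type 0

The denominator has no factor of s at the origin — no free integrator — so this is a Type 0 system.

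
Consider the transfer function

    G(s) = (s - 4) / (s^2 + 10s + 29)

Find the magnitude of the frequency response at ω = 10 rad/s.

|G(j10)| ≈ 0.08782

Substitute s = j10: numerator = -4 + j10, denominator = -71 + j100.
|G(j10)| = |-4 + j10| / |-71 + j100| = 10.770 / 122.64 ≈ 0.08782.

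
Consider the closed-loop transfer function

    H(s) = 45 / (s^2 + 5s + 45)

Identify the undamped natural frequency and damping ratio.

Compare the denominator to the standard form s^2 + 2ζωₙs + ωₙ².
ωₙ² = 45, so ωₙ = √45 ≈ 6.708 rad/s.
2ζωₙ = 5, so ζ = 5/(2·√45) ≈ 0.3727.
With ζ = 0.3727 the response is underdamped.

ωₙ ≈ 6.708 rad/s, ζ ≈ 0.3727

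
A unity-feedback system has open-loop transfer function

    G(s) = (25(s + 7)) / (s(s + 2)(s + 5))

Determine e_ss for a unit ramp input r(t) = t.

G(s) has one pole at the origin.
This is a Type 1 system. Kv = lim_{s→0} s·G(s) = 175/10 = 35/2.
e_ss = 1/Kv = 1/(35/2) = 2/35 ≈ 0.05714.

e_ss = 0.05714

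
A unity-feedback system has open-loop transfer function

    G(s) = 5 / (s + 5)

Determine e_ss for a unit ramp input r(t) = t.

G(s) has no poles at the origin.
This is a Type 0 system; Kv = lim_{s→0} s·G(s) = 0, so the steady-state error for a ramp input is infinite.

e_ss = ∞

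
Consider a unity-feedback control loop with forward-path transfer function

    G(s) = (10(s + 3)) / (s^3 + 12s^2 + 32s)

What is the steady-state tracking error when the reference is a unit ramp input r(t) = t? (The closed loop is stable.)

G(s) has one pole at the origin.
This is a Type 1 system. Kv = lim_{s→0} s·G(s) = 30/32 = 15/16.
e_ss = 1/Kv = 1/(15/16) = 16/15 ≈ 1.067.

e_ss = 1.067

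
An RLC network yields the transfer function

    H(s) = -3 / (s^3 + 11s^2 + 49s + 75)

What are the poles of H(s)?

s = -4 + 3j, -4 - 3j, -3

The poles are the roots of the denominator s^3 + 11s^2 + 49s + 75 = 0.
Trying s = -3: the polynomial evaluates to 0, so (s + 3) is a factor.
Dividing out leaves s^2 + 8s + 25 = 0.
The quadratic formula then gives s = -4 ± 3j.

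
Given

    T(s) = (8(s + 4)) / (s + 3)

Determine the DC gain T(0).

T(0) = 32/3 ≈ 10.67

At s = 0 each factor (s + a) contributes a and each (s^2 + bs + c) contributes c.
T(0) = 8·(4) / ((3)) = 32/3 = 32/3.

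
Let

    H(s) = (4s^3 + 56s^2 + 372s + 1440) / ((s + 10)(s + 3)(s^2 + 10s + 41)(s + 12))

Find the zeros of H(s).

s = -3 ± 6j, -8

Set the numerator to zero: 4s^3 + 56s^2 + 372s + 1440 = 0, i.e. 4·(s^3 + 14s^2 + 93s + 360) = 0.
Factoring: (s^2 + 6s + 45)(s + 8) = 0.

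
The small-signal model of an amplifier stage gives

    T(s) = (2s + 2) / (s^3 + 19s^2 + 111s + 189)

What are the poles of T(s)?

s = -7, -3, -9

The poles are the roots of the denominator s^3 + 19s^2 + 111s + 189 = 0.
Trying s = -7: the polynomial evaluates to 0, so (s + 7) is a factor.
Dividing out leaves s^2 + 12s + 27 = 0.
Factoring the quadratic: (s + 3)(s + 9) = 0.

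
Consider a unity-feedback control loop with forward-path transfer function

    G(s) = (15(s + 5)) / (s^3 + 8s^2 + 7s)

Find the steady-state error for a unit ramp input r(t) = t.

G(s) has one pole at the origin.
This is a Type 1 system. Kv = lim_{s→0} s·G(s) = 75/7.
e_ss = 1/Kv = 1/(75/7) = 7/75 ≈ 0.09333.

e_ss = 0.09333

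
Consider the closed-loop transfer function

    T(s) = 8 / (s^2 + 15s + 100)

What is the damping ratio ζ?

Compare the denominator to the standard form s^2 + 2ζωₙs + ωₙ².
ωₙ² = 100, so ωₙ = 10 rad/s.
2ζωₙ = 15, so ζ = 15/(2·10) = 0.75.

ζ = 0.75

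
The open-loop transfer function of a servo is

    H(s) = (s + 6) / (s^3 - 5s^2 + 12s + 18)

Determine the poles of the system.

The poles are the roots of the denominator s^3 - 5s^2 + 12s + 18 = 0.
Trying s = -1: the polynomial evaluates to 0, so (s + 1) is a factor.
Dividing out leaves s^2 - 6s + 18 = 0.
The quadratic formula then gives s = 3 ± 3j.

s = 3 + 3j, 3 - 3j, -1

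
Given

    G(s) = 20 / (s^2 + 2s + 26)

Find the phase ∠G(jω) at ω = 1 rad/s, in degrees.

∠G(j1) ≈ -4.574°

At s = j1: numerator = 20, denominator = 25 + j2.
∠G = ∠num − ∠den = 0° − (4.5739°) = -4.574°.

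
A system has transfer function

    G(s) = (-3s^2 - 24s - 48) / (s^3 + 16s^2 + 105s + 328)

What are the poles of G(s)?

The poles are the roots of the denominator s^3 + 16s^2 + 105s + 328 = 0.
Trying s = -8: the polynomial evaluates to 0, so (s + 8) is a factor.
Dividing out leaves s^2 + 8s + 41 = 0.
The quadratic formula then gives s = -4 ± 5j.

s = -4 ± 5j, -8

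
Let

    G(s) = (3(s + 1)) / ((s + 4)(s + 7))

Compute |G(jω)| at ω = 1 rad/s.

|G(j1)| ≈ 0.1455

Substitute s = j1: numerator = 3 + j3, denominator = 27 + j11.
|G(j1)| = |3 + j3| / |27 + j11| = 4.2426 / 29.155 ≈ 0.1455.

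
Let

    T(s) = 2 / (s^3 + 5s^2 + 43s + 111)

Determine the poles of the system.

s = -1 + 6j, -1 - 6j, -3

The poles are the roots of the denominator s^3 + 5s^2 + 43s + 111 = 0.
Trying s = -3: the polynomial evaluates to 0, so (s + 3) is a factor.
Dividing out leaves s^2 + 2s + 37 = 0.
The quadratic formula then gives s = -1 ± 6j.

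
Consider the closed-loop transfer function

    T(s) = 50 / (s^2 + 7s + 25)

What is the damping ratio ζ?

Compare the denominator to the standard form s^2 + 2ζωₙs + ωₙ².
ωₙ² = 25, so ωₙ = 5 rad/s.
2ζωₙ = 7, so ζ = 7/(2·5) = 0.7.

ζ = 0.7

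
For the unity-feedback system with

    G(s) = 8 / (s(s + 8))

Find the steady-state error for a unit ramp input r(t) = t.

e_ss = 1

G(s) has one pole at the origin.
This is a Type 1 system. Kv = lim_{s→0} s·G(s) = 8/8 = 1.
e_ss = 1/Kv = 1/(1) = 1.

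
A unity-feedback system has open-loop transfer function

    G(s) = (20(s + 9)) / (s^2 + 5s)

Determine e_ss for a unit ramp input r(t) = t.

G(s) has one pole at the origin.
This is a Type 1 system. Kv = lim_{s→0} s·G(s) = 180/5 = 36.
e_ss = 1/Kv = 1/(36) = 1/36 ≈ 0.02778.

e_ss = 0.02778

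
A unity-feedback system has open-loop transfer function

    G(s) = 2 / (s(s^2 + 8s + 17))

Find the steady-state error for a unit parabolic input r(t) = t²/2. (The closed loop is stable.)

G(s) has one pole at the origin.
This is a Type 1 system; Ka = lim_{s→0} s^2·G(s) = 0, so the steady-state error for a parabola input is infinite.

e_ss = ∞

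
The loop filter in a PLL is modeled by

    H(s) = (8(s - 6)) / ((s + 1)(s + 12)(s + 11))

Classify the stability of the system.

The poles can be read from the denominator factors: s = -1, -12, -11.
Since all poles lie strictly in the left half-plane, the system is stable.

stable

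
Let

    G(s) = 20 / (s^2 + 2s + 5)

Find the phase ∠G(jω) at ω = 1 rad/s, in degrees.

∠G(j1) ≈ -26.57°

At s = j1: numerator = 20, denominator = 4 + j2.
∠G = ∠num − ∠den = 0° − (26.565°) = -26.57°.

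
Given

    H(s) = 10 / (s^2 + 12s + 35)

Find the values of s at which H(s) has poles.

The poles are the roots of the denominator s^2 + 12s + 35 = 0.
Factoring: (s + 7)(s + 5) = 0, so s = -7 and s = -5.

s = -7, -5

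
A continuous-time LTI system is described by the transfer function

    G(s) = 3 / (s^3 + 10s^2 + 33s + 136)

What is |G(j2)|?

|G(j2)| ≈ 0.02675

Substitute s = j2: numerator = 3, denominator = 96 + j58.
|G(j2)| = |3| / |96 + j58| = 3 / 112.16 ≈ 0.02675.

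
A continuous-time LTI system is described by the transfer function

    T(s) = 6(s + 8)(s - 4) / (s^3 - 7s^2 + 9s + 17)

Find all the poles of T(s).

s = 4 + j, 4 - j, -1

The poles are the roots of the denominator s^3 - 7s^2 + 9s + 17 = 0.
Trying s = -1: the polynomial evaluates to 0, so (s + 1) is a factor.
Dividing out leaves s^2 - 8s + 17 = 0.
The quadratic formula then gives s = 4 ± 1j.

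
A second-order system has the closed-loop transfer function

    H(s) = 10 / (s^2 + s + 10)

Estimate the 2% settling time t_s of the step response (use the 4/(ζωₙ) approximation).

t_s ≈ 8 s

Comparing s^2 + s + 10 to s^2 + 2ζωₙs + ωₙ²: ωₙ = √10 ≈ 3.162 rad/s and ζ = 1/(2·√10) ≈ 0.1581.
ζωₙ = 1/2 = 0.5, so t_s ≈ 4/(ζωₙ) = 4/0.5 = 8 s.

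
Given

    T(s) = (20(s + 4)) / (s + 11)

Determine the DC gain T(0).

At s = 0 each factor (s + a) contributes a and each (s^2 + bs + c) contributes c.
T(0) = 20·(4) / ((11)) = 80/11 = 80/11.

T(0) = 80/11 ≈ 7.273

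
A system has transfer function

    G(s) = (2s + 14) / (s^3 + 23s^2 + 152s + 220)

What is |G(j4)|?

|G(j4)| ≈ 0.02860

Substitute s = j4: numerator = 14 + j8, denominator = -148 + j544.
|G(j4)| = |14 + j8| / |-148 + j544| = 16.125 / 563.77 ≈ 0.02860.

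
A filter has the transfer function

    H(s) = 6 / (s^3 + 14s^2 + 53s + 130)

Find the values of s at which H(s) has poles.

s = -2 ± 3j, -10

The poles are the roots of the denominator s^3 + 14s^2 + 53s + 130 = 0.
Trying s = -10: the polynomial evaluates to 0, so (s + 10) is a factor.
Dividing out leaves s^2 + 4s + 13 = 0.
The quadratic formula then gives s = -2 ± 3j.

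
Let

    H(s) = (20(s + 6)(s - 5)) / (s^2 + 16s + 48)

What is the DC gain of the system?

H(0) = -25/2 ≈ -12.50

Set s = 0: H(0) = (-600) / (48) = -25/2.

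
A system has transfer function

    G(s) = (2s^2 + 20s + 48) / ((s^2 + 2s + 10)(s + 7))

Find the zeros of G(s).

Set the numerator to zero: 2s^2 + 20s + 48 = 0, i.e. 2·(s^2 + 10s + 24) = 0.
Factoring: (s + 6)(s + 4) = 0.

s = -6, -4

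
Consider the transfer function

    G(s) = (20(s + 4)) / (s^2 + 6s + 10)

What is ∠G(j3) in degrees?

∠G(j3) ≈ -49.95°

At s = j3: numerator = 80 + j60, denominator = 1 + j18.
∠G = ∠num − ∠den = 36.870° − (86.820°) = -49.95°.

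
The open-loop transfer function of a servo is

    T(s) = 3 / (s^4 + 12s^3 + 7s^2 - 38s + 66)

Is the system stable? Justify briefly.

unstable

The denominator s^4 + 12s^3 + 7s^2 - 38s + 66 factors as (s^2 - 2s + 2)(s + 3)(s + 11), giving poles at s = 1 ± j, -3, -11.
Since the pole(s) at s = 1 + j, 1 - j lie in the right half-plane, the system is unstable.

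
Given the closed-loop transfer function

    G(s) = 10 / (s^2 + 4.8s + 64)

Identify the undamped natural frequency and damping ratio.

ωₙ = 8 rad/s, ζ = 0.3

Compare the denominator to the standard form s^2 + 2ζωₙs + ωₙ².
ωₙ² = 64, so ωₙ = 8 rad/s.
2ζωₙ = 4.8, so ζ = 4.8/(2·8) = 0.3.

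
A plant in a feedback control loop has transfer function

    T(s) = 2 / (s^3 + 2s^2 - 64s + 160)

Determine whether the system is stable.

The denominator s^3 + 2s^2 - 64s + 160 factors as (s - 4)^2(s + 10), giving poles at s = 4, -10, 4.
Since the pole(s) at s = 4, 4 lie in the right half-plane, the system is unstable.

unstable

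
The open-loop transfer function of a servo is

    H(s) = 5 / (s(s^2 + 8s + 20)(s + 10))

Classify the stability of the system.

marginally stable

The poles can be read from the denominator factors: s = 0, -4 ± 2j, -10.
Since the simple pole(s) at s = 0 lie on the jω-axis with none in the right half-plane, the system is marginally stable.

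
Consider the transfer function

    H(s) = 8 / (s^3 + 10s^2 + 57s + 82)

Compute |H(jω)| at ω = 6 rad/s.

Substitute s = j6: numerator = 8, denominator = -278 + j126.
|H(j6)| = |8| / |-278 + j126| = 8 / 305.22 ≈ 0.02621.

|H(j6)| ≈ 0.02621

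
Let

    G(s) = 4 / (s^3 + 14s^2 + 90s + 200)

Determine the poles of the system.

s = -5 + 5j, -5 - 5j, -4

The poles are the roots of the denominator s^3 + 14s^2 + 90s + 200 = 0.
Trying s = -4: the polynomial evaluates to 0, so (s + 4) is a factor.
Dividing out leaves s^2 + 10s + 50 = 0.
The quadratic formula then gives s = -5 ± 5j.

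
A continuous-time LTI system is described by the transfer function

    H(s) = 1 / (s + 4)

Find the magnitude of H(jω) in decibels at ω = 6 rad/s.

|H(j6)|_dB ≈ -17.2 dB

Substitute s = j6: numerator = 1, denominator = 4 + j6.
|H(j6)| = |1| / |4 + j6| = 1 / 7.2111 ≈ 0.1387.
In decibels: 20·log₁₀(0.1387) ≈ -17.2 dB.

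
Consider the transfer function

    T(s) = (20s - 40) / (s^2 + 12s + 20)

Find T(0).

Set s = 0: T(0) = (-40) / (20) = -2.

T(0) = -2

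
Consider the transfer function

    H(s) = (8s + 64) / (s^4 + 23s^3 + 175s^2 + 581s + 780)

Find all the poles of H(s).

The poles are the roots of the denominator s^4 + 23s^3 + 175s^2 + 581s + 780 = 0.
Trying s = -12: the polynomial evaluates to 0, so (s + 12) is a factor.
Dividing out leaves s^3 + 11s^2 + 43s + 65 = 0.
This factors further as (s^2 + 6s + 13)(s + 5) = 0.

s = -3 + 2j, -3 - 2j, -12, -5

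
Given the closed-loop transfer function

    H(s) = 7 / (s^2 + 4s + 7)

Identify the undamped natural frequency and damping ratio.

ωₙ ≈ 2.646 rad/s, ζ ≈ 0.7559

Compare the denominator to the standard form s^2 + 2ζωₙs + ωₙ².
ωₙ² = 7, so ωₙ = √7 ≈ 2.646 rad/s.
2ζωₙ = 4, so ζ = 4/(2·√7) ≈ 0.7559.
With ζ = 0.7559 the response is underdamped.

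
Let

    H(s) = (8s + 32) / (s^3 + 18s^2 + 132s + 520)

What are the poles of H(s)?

s = -4 ± 6j, -10

The poles are the roots of the denominator s^3 + 18s^2 + 132s + 520 = 0.
Trying s = -10: the polynomial evaluates to 0, so (s + 10) is a factor.
Dividing out leaves s^2 + 8s + 52 = 0.
The quadratic formula then gives s = -4 ± 6j.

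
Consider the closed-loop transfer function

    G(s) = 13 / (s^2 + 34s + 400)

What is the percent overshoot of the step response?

Comparing s^2 + 34s + 400 to s^2 + 2ζωₙs + ωₙ²: ωₙ = 20 rad/s and ζ = 34/(2·20) = 0.85.
%OS = 100·exp(−πζ/√(1−ζ²)) = 100·exp(−π·0.85/√(1−0.85²)) ≈ 0.629%.

%OS ≈ 0.629%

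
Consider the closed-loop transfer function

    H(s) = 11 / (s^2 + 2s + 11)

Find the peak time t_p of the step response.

Comparing s^2 + 2s + 11 to s^2 + 2ζωₙs + ωₙ²: ωₙ = √11 ≈ 3.317 rad/s and ζ = 2/(2·√11) ≈ 0.3015.
ζωₙ = 2/2 = 1, so ω_d = ωₙ√(1−ζ²) = √(ωₙ² − (ζωₙ)²) = √(11 − 1²) = √10 ≈ 3.162 rad/s.
t_p = π/ω_d = π/3.162 ≈ 0.9935 s.

t_p ≈ 0.9935 s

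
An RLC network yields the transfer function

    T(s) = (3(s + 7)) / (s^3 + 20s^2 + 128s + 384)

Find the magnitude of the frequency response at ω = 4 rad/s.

|T(j4)| ≈ 0.05345

Substitute s = j4: numerator = 21 + j12, denominator = 64 + j448.
|T(j4)| = |21 + j12| / |64 + j448| = 24.187 / 452.55 ≈ 0.05345.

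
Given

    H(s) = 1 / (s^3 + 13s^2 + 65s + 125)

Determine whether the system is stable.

The denominator s^3 + 13s^2 + 65s + 125 factors as (s^2 + 8s + 25)(s + 5), giving poles at s = -4 + 3j, -4 - 3j, -5.
Since all poles lie strictly in the left half-plane, the system is stable.

stable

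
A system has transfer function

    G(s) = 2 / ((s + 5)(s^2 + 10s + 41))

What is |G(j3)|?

Substitute s = j3: numerator = 2, denominator = 70 + j246.
|G(j3)| = |2| / |70 + j246| = 2 / 255.77 ≈ 0.007820.

|G(j3)| ≈ 0.007820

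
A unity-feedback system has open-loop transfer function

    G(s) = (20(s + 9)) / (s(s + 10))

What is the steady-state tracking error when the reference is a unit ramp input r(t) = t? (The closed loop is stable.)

G(s) has one pole at the origin.
This is a Type 1 system. Kv = lim_{s→0} s·G(s) = 180/10 = 18.
e_ss = 1/Kv = 1/(18) = 1/18 ≈ 0.05556.

e_ss = 0.05556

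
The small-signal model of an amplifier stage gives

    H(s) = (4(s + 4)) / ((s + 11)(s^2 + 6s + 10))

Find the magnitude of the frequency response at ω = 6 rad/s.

|H(j6)| ≈ 0.05184

Substitute s = j6: numerator = 16 + j24, denominator = -502 + j240.
|H(j6)| = |16 + j24| / |-502 + j240| = 28.844 / 556.42 ≈ 0.05184.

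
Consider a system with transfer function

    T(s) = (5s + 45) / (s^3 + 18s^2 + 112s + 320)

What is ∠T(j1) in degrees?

∠T(j1) ≈ -13.84°

At s = j1: numerator = 45 + j5, denominator = 302 + j111.
∠T = ∠num − ∠den = 6.3402° − (20.181°) = -13.84°.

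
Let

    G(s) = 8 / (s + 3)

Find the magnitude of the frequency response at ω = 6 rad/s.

Substitute s = j6: numerator = 8, denominator = 3 + j6.
|G(j6)| = |8| / |3 + j6| = 8 / 6.7082 ≈ 1.193.

|G(j6)| ≈ 1.193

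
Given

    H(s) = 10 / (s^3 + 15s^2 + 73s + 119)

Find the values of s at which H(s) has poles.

s = -7, -4 ± j

The poles are the roots of the denominator s^3 + 15s^2 + 73s + 119 = 0.
Trying s = -7: the polynomial evaluates to 0, so (s + 7) is a factor.
Dividing out leaves s^2 + 8s + 17 = 0.
The quadratic formula then gives s = -4 ± 1j.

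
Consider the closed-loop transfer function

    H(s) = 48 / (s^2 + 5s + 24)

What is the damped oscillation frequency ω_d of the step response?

Comparing s^2 + 5s + 24 to s^2 + 2ζωₙs + ωₙ²: ωₙ = √24 ≈ 4.899 rad/s and ζ = 5/(2·√24) ≈ 0.5103.
ζωₙ = 5/2 = 2.5, so ω_d = ωₙ√(1−ζ²) = √(ωₙ² − (ζωₙ)²) = √(24 − 2.5²) = √17.75 ≈ 4.213 rad/s.

ω_d ≈ 4.213 rad/s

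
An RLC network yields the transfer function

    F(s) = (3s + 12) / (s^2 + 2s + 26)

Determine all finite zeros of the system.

Set the numerator to zero: 3s + 12 = 0, i.e. 3·(s + 4) = 0.
So s = -4.

s = -4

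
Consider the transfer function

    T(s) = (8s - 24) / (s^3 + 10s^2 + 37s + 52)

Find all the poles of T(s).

s = -3 + 2j, -3 - 2j, -4

The poles are the roots of the denominator s^3 + 10s^2 + 37s + 52 = 0.
Trying s = -4: the polynomial evaluates to 0, so (s + 4) is a factor.
Dividing out leaves s^2 + 6s + 13 = 0.
The quadratic formula then gives s = -3 ± 2j.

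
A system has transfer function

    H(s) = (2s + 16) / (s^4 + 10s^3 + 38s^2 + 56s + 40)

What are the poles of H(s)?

The poles are the roots of the denominator s^4 + 10s^3 + 38s^2 + 56s + 40 = 0.
No real roots exist; factor into two real quadratics: (s^2 + 8s + 20)(s^2 + 2s + 2) = 0.
Each quadratic gives a conjugate pair via the quadratic formula.

s = -4 + 2j, -4 - 2j, -1 + j, -1 - j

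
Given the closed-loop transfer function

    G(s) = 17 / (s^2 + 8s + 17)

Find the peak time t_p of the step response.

t_p ≈ 3.142 s

Comparing s^2 + 8s + 17 to s^2 + 2ζωₙs + ωₙ²: ωₙ = √17 ≈ 4.123 rad/s and ζ = 8/(2·√17) ≈ 0.9701.
ζωₙ = 8/2 = 4, so ω_d = ωₙ√(1−ζ²) = √(ωₙ² − (ζωₙ)²) = √(17 − 4²) = √1 = 1 rad/s.
t_p = π/ω_d = π/1 ≈ 3.142 s.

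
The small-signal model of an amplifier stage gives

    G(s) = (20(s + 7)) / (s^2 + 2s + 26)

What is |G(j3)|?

|G(j3)| ≈ 8.449

Substitute s = j3: numerator = 140 + j60, denominator = 17 + j6.
|G(j3)| = |140 + j60| / |17 + j6| = 152.32 / 18.028 ≈ 8.449.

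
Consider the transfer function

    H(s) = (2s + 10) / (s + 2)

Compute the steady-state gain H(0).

Set s = 0: H(0) = (10) / (2) = 5.

H(0) = 5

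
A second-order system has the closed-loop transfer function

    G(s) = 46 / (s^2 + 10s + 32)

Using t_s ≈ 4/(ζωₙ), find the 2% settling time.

t_s ≈ 0.8000 s

Comparing s^2 + 10s + 32 to s^2 + 2ζωₙs + ωₙ²: ωₙ = √32 ≈ 5.657 rad/s and ζ = 10/(2·√32) ≈ 0.8839.
ζωₙ = 10/2 = 5, so t_s ≈ 4/(ζωₙ) = 4/5 = 0.8000 s.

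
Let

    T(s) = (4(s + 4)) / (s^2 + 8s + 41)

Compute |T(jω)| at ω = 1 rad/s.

Substitute s = j1: numerator = 16 + j4, denominator = 40 + j8.
|T(j1)| = |16 + j4| / |40 + j8| = 16.492 / 40.792 ≈ 0.4043.

|T(j1)| ≈ 0.4043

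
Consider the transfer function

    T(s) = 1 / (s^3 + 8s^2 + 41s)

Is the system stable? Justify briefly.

The denominator s^3 + 8s^2 + 41s factors as s(s^2 + 8s + 41), giving poles at s = 0, -4 + 5j, -4 - 5j.
Since the simple pole(s) at s = 0 lie on the jω-axis with none in the right half-plane, the system is marginally stable.

marginally stable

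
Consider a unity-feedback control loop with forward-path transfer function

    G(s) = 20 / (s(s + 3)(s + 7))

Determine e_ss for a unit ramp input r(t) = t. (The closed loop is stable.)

e_ss = 1.050

G(s) has one pole at the origin.
This is a Type 1 system. Kv = lim_{s→0} s·G(s) = 20/21.
e_ss = 1/Kv = 1/(20/21) = 21/20 ≈ 1.050.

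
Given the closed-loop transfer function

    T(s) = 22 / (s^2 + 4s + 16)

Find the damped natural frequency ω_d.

Comparing s^2 + 4s + 16 to s^2 + 2ζωₙs + ωₙ²: ωₙ = 4 rad/s and ζ = 4/(2·4) = 0.5.
ζωₙ = 4/2 = 2, so ω_d = ωₙ√(1−ζ²) = √(ωₙ² − (ζωₙ)²) = √(16 − 2²) = √12 ≈ 3.464 rad/s.

ω_d ≈ 3.464 rad/s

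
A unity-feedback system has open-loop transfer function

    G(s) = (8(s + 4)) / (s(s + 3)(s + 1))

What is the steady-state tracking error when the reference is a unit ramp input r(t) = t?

G(s) has one pole at the origin.
This is a Type 1 system. Kv = lim_{s→0} s·G(s) = 32/3.
e_ss = 1/Kv = 1/(32/3) = 3/32 ≈ 0.09375.

e_ss = 0.09375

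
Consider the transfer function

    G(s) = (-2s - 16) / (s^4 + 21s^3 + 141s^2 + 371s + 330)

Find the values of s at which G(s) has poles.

The poles are the roots of the denominator s^4 + 21s^3 + 141s^2 + 371s + 330 = 0.
Trying s = -3: the polynomial evaluates to 0, so (s + 3) is a factor.
Dividing out leaves s^3 + 18s^2 + 87s + 110 = 0.
This factors further as (s + 11)(s + 2)(s + 5) = 0.

s = -3, -11, -2, -5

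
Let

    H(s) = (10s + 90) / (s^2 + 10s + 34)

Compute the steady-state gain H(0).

H(0) = 45/17 ≈ 2.647

Set s = 0: H(0) = (90) / (34) = 45/17.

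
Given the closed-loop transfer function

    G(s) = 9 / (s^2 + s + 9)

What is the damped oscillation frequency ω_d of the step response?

Comparing s^2 + s + 9 to s^2 + 2ζωₙs + ωₙ²: ωₙ = 3 rad/s and ζ = 1/(2·3) ≈ 0.1667.
ζωₙ = 1/2 = 0.5, so ω_d = ωₙ√(1−ζ²) = √(ωₙ² − (ζωₙ)²) = √(9 − 0.5²) = √8.75 ≈ 2.958 rad/s.

ω_d ≈ 2.958 rad/s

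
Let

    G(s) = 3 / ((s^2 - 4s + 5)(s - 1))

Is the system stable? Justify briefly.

The poles can be read from the denominator factors: s = 2 + j, 2 - j, 1.
Since the pole(s) at s = 2 + j, 2 - j, 1 lie in the right half-plane, the system is unstable.

unstable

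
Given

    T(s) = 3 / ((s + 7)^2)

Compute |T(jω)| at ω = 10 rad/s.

Substitute s = j10: numerator = 3, denominator = -51 + j140.
|T(j10)| = |3| / |-51 + j140| = 3 / 149 ≈ 0.02013.

|T(j10)| ≈ 0.02013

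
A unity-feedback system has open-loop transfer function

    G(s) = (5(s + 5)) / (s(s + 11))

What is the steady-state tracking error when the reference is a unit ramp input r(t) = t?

G(s) has one pole at the origin.
This is a Type 1 system. Kv = lim_{s→0} s·G(s) = 25/11.
e_ss = 1/Kv = 1/(25/11) = 11/25 ≈ 0.4400.

e_ss = 0.4400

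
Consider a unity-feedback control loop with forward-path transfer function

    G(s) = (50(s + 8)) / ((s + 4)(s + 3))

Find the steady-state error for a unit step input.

G(s) has no poles at the origin.
This is a Type 0 system. Kp = lim_{s→0} G(s) = 400/12 = 100/3.
e_ss = 1/(1 + Kp) = 1/(1 + 100/3) = 3/103 ≈ 0.02913.

e_ss = 0.02913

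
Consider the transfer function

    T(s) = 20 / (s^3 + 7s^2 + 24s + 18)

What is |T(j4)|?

|T(j4)| ≈ 0.2014

Substitute s = j4: numerator = 20, denominator = -94 + j32.
|T(j4)| = |20| / |-94 + j32| = 20 / 99.298 ≈ 0.2014.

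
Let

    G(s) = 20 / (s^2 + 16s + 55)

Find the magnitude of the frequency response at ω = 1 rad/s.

Substitute s = j1: numerator = 20, denominator = 54 + j16.
|G(j1)| = |20| / |54 + j16| = 20 / 56.321 ≈ 0.3551.

|G(j1)| ≈ 0.3551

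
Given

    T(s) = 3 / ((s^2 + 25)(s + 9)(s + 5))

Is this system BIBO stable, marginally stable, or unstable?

marginally stable

The poles can be read from the denominator factors: s = 5j, -5j, -9, -5.
Since the simple pole(s) at s = ±5j lie on the jω-axis with none in the right half-plane, the system is marginally stable.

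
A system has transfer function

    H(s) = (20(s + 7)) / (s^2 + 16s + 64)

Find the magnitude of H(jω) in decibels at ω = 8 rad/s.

Substitute s = j8: numerator = 140 + j160, denominator = j128.
|H(j8)| = |140 + j160| / |j128| = 212.60 / 128 ≈ 1.661.
In decibels: 20·log₁₀(1.661) ≈ 4.41 dB.

|H(j8)|_dB ≈ 4.41 dB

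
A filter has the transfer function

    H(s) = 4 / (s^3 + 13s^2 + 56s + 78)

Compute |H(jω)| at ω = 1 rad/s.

Substitute s = j1: numerator = 4, denominator = 65 + j55.
|H(j1)| = |4| / |65 + j55| = 4 / 85.147 ≈ 0.04698.

|H(j1)| ≈ 0.04698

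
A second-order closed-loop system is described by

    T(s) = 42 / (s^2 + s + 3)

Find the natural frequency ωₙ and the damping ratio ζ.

ωₙ ≈ 1.732 rad/s, ζ ≈ 0.2887

Compare the denominator to the standard form s^2 + 2ζωₙs + ωₙ².
ωₙ² = 3, so ωₙ = √3 ≈ 1.732 rad/s.
2ζωₙ = 1, so ζ = 1/(2·√3) ≈ 0.2887.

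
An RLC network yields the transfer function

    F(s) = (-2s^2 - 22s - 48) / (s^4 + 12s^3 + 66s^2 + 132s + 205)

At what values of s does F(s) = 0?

s = -8, -3

Set the numerator to zero: -2s^2 - 22s - 48 = 0, i.e. -2·(s^2 + 11s + 24) = 0.
Factoring: (s + 8)(s + 3) = 0.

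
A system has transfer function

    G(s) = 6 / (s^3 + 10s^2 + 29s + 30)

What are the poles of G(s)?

s = -2 + j, -2 - j, -6

The poles are the roots of the denominator s^3 + 10s^2 + 29s + 30 = 0.
Trying s = -6: the polynomial evaluates to 0, so (s + 6) is a factor.
Dividing out leaves s^2 + 4s + 5 = 0.
The quadratic formula then gives s = -2 ± 1j.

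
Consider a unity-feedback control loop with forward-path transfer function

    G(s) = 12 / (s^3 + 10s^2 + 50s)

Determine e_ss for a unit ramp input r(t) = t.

e_ss = 4.167

G(s) has one pole at the origin.
This is a Type 1 system. Kv = lim_{s→0} s·G(s) = 12/50 = 6/25.
e_ss = 1/Kv = 1/(6/25) = 25/6 ≈ 4.167.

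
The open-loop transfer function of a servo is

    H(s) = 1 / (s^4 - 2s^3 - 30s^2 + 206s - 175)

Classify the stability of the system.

The denominator s^4 - 2s^3 - 30s^2 + 206s - 175 factors as (s^2 - 8s + 25)(s - 1)(s + 7), giving poles at s = 4 + 3j, 4 - 3j, 1, -7.
Since the pole(s) at s = 4 ± 3j, 1 lie in the right half-plane, the system is unstable.

unstable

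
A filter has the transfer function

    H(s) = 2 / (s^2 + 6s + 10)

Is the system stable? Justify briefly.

stable

The denominator s^2 + 6s + 10 factors as (s^2 + 6s + 10), giving poles at s = -3 + j, -3 - j.
Since all poles lie strictly in the left half-plane, the system is stable.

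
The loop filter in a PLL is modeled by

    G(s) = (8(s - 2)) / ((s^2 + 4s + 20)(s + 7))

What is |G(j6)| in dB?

|G(j6)|_dB ≈ -14.4 dB

Substitute s = j6: numerator = -16 + j48, denominator = -256 + j72.
|G(j6)| = |-16 + j48| / |-256 + j72| = 50.596 / 265.93 ≈ 0.1903.
In decibels: 20·log₁₀(0.1903) ≈ -14.4 dB.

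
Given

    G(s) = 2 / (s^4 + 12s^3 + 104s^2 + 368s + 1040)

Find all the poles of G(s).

The poles are the roots of the denominator s^4 + 12s^3 + 104s^2 + 368s + 1040 = 0.
No real roots exist; factor into two real quadratics: (s^2 + 4s + 20)(s^2 + 8s + 52) = 0.
Each quadratic gives a conjugate pair via the quadratic formula.

s = -2 ± 4j, -4 ± 6j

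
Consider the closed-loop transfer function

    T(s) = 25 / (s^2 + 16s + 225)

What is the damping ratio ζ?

ζ ≈ 0.5333

Compare the denominator to the standard form s^2 + 2ζωₙs + ωₙ².
ωₙ² = 225, so ωₙ = 15 rad/s.
2ζωₙ = 16, so ζ = 16/(2·15) ≈ 0.5333.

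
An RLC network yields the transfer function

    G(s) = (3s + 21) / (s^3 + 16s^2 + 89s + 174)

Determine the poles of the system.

s = -5 + 2j, -5 - 2j, -6

The poles are the roots of the denominator s^3 + 16s^2 + 89s + 174 = 0.
Trying s = -6: the polynomial evaluates to 0, so (s + 6) is a factor.
Dividing out leaves s^2 + 10s + 29 = 0.
The quadratic formula then gives s = -5 ± 2j.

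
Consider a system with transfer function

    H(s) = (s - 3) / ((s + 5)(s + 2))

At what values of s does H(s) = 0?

s = 3

Set the numerator to zero: s - 3 = 0.
So s = 3.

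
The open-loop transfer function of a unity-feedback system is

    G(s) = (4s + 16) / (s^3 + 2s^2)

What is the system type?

Factor s from the denominator: s^3 + 2s^2 = s^2·(s + 2).
There are 2 poles at the origin, so the system is Type 2.

Type 2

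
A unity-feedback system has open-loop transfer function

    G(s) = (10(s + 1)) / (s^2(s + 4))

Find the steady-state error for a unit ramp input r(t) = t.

G(s) has 2 poles at the origin.
This is a Type 2 system; for a ramp input the steady-state error is zero.

e_ss = 0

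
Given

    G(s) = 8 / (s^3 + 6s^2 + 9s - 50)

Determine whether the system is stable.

unstable

The denominator s^3 + 6s^2 + 9s - 50 factors as (s^2 + 8s + 25)(s - 2), giving poles at s = -4 + 3j, -4 - 3j, 2.
Since the pole(s) at s = 2 lie in the right half-plane, the system is unstable.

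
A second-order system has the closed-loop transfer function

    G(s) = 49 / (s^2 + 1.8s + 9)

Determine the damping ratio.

Compare the denominator to the standard form s^2 + 2ζωₙs + ωₙ².
ωₙ² = 9, so ωₙ = 3 rad/s.
2ζωₙ = 1.8, so ζ = 1.8/(2·3) = 0.3.

ζ = 0.3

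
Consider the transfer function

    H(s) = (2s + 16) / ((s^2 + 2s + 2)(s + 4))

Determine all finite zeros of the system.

Set the numerator to zero: 2s + 16 = 0, i.e. 2·(s + 8) = 0.
So s = -8.

s = -8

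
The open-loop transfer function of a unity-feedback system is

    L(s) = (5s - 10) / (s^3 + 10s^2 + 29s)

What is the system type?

Factor s from the denominator: s^3 + 10s^2 + 29s = s·(s^2 + 10s + 29).
There is 1 pole at the origin, so the system is Type 1.

Type 1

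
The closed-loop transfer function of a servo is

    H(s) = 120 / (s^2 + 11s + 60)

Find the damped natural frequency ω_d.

ω_d ≈ 5.454 rad/s

Comparing s^2 + 11s + 60 to s^2 + 2ζωₙs + ωₙ²: ωₙ = √60 ≈ 7.746 rad/s and ζ = 11/(2·√60) ≈ 0.7100.
ζωₙ = 11/2 = 5.5, so ω_d = ωₙ√(1−ζ²) = √(ωₙ² − (ζωₙ)²) = √(60 − 5.5²) = √29.75 ≈ 5.454 rad/s.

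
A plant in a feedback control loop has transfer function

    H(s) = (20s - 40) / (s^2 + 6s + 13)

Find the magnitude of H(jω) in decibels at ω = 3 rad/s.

|H(j3)|_dB ≈ 11.8 dB

Substitute s = j3: numerator = -40 + j60, denominator = 4 + j18.
|H(j3)| = |-40 + j60| / |4 + j18| = 72.111 / 18.439 ≈ 3.911.
In decibels: 20·log₁₀(3.911) ≈ 11.8 dB.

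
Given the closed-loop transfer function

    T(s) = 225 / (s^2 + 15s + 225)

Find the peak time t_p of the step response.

t_p ≈ 0.2418 s

Comparing s^2 + 15s + 225 to s^2 + 2ζωₙs + ωₙ²: ωₙ = 15 rad/s and ζ = 15/(2·15) = 0.5.
ζωₙ = 15/2 = 7.5, so ω_d = ωₙ√(1−ζ²) = √(ωₙ² − (ζωₙ)²) = √(225 − 7.5²) = √168.75 ≈ 12.99 rad/s.
t_p = π/ω_d = π/12.99 ≈ 0.2418 s.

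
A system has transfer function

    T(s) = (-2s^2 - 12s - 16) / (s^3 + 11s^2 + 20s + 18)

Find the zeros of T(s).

Set the numerator to zero: -2s^2 - 12s - 16 = 0, i.e. -2·(s^2 + 6s + 8) = 0.
Factoring: (s + 4)(s + 2) = 0.

s = -4, -2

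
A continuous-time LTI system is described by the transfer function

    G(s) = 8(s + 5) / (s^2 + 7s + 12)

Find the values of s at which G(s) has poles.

The poles are the roots of the denominator s^2 + 7s + 12 = 0.
Factoring: (s + 4)(s + 3) = 0, so s = -4 and s = -3.

s = -4, -3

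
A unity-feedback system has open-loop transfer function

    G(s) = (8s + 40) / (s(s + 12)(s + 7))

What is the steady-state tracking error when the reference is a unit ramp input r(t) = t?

G(s) has one pole at the origin.
This is a Type 1 system. Kv = lim_{s→0} s·G(s) = 40/84 = 10/21.
e_ss = 1/Kv = 1/(10/21) = 21/10 ≈ 2.100.

e_ss = 2.100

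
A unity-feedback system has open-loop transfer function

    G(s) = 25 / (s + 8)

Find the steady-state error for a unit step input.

e_ss = 0.2424

G(s) has no poles at the origin.
This is a Type 0 system. Kp = lim_{s→0} G(s) = 25/8.
e_ss = 1/(1 + Kp) = 1/(1 + 25/8) = 8/33 ≈ 0.2424.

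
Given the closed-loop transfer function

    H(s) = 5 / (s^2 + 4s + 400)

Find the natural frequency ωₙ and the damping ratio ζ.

ωₙ = 20 rad/s, ζ = 0.1

Compare the denominator to the standard form s^2 + 2ζωₙs + ωₙ².
ωₙ² = 400, so ωₙ = 20 rad/s.
2ζωₙ = 4, so ζ = 4/(2·20) = 0.1.
With ζ = 0.1 the response is underdamped.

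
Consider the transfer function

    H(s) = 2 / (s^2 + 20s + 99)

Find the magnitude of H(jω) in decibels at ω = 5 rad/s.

Substitute s = j5: numerator = 2, denominator = 74 + j100.
|H(j5)| = |2| / |74 + j100| = 2 / 124.40 ≈ 0.01608.
In decibels: 20·log₁₀(0.01608) ≈ -35.9 dB.

|H(j5)|_dB ≈ -35.9 dB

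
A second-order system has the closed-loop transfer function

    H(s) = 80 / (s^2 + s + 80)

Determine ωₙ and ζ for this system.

Compare the denominator to the standard form s^2 + 2ζωₙs + ωₙ².
ωₙ² = 80, so ωₙ = √80 ≈ 8.944 rad/s.
2ζωₙ = 1, so ζ = 1/(2·√80) ≈ 0.05590.

ωₙ ≈ 8.944 rad/s, ζ ≈ 0.05590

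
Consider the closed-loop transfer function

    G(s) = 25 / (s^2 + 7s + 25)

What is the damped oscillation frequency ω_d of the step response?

ω_d ≈ 3.571 rad/s

Comparing s^2 + 7s + 25 to s^2 + 2ζωₙs + ωₙ²: ωₙ = 5 rad/s and ζ = 7/(2·5) = 0.7.
ζωₙ = 7/2 = 3.5, so ω_d = ωₙ√(1−ζ²) = √(ωₙ² − (ζωₙ)²) = √(25 − 3.5²) = √12.75 ≈ 3.571 rad/s.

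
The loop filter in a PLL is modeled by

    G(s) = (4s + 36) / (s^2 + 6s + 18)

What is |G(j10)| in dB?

Substitute s = j10: numerator = 36 + j40, denominator = -82 + j60.
|G(j10)| = |36 + j40| / |-82 + j60| = 53.814 / 101.61 ≈ 0.5296.
In decibels: 20·log₁₀(0.5296) ≈ -5.52 dB.

|G(j10)|_dB ≈ -5.52 dB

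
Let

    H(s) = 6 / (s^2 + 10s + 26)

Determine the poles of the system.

s = -5 ± j

The poles are the roots of the denominator s^2 + 10s + 26 = 0.
Using the quadratic formula: s = (-10 ± √(-4))/2 = -5 ± 1j.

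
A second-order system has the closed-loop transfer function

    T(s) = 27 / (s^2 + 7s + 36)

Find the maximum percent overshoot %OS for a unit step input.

%OS ≈ 10.5%

Comparing s^2 + 7s + 36 to s^2 + 2ζωₙs + ωₙ²: ωₙ = 6 rad/s and ζ = 7/(2·6) ≈ 0.5833.
%OS = 100·exp(−πζ/√(1−ζ²)) = 100·exp(−π·0.5833/√(1−0.5833²)) ≈ 10.5%.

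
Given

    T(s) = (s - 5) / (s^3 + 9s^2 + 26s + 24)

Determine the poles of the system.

The poles are the roots of the denominator s^3 + 9s^2 + 26s + 24 = 0.
Trying s = -3: the polynomial evaluates to 0, so (s + 3) is a factor.
Dividing out leaves s^2 + 6s + 8 = 0.
Factoring the quadratic: (s + 4)(s + 2) = 0.

s = -3, -4, -2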